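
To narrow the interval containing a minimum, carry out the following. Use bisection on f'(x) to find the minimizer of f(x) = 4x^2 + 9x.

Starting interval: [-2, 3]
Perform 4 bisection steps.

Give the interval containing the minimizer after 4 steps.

Finding critical point of f(x) = 4x^2 + 9x using bisection on f'(x) = 8x + 9.
f'(x) = 0 when x = -9/8.
Starting interval: [-2, 3]
Step 1: mid = 1/2, f'(mid) = 13, new interval = [-2, 1/2]
Step 2: mid = -3/4, f'(mid) = 3, new interval = [-2, -3/4]
Step 3: mid = -11/8, f'(mid) = -2, new interval = [-11/8, -3/4]
Step 4: mid = -17/16, f'(mid) = 1/2, new interval = [-11/8, -17/16]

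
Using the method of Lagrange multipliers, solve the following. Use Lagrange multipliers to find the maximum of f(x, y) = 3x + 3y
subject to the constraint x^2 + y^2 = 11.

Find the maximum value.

Set up Lagrange conditions: grad f = lambda * grad g
  3 = 2*lambda*x
  3 = 2*lambda*y
From these: x/y = 3/3, so x = 3t, y = 3t for some t.
Substitute into constraint: (3t)^2 + (3t)^2 = 11
  t^2 * 18 = 11
  t = sqrt(11/18)
Maximum = 3*x + 3*y = (3^2 + 3^2)*t = 18 * sqrt(11/18) = sqrt(198)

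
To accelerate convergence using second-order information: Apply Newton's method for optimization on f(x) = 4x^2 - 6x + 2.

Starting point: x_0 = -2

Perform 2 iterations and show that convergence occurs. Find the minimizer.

f(x) = 4x^2 - 6x + 2, f'(x) = 8x + (-6), f''(x) = 8
Step 1: f'(-2) = -22, x_1 = -2 - -22/8 = 3/4
Step 2: f'(3/4) = 0, x_2 = 3/4 (converged)
Newton's method converges in 1 step for quadratics.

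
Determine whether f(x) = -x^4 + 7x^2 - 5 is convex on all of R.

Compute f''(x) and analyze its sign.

f(x) = -x^4 + 7x^2 - 5
f'(x) = -4x^3 + 14x
f''(x) = -12x^2 + 14
f''(x) = -12x^2 + 14 -> -inf as |x| -> inf
Therefore, f is not globally convex on R.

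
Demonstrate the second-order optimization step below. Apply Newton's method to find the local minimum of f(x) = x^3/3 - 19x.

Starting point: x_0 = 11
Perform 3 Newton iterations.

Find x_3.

f(x) = x^3/3 - 19x
f'(x) = x^2 - 19, f''(x) = 2x
Newton update: x_{n+1} = x_n - (x_n^2 - 19)/(2*x_n)
Step 1: x_0 = 11, f'=102, f''=22, x_1 = 70/11
Step 2: x_1 = 70/11, f'=2601/121, f''=140/11, x_2 = 7199/1540
Step 3: x_2 = 7199/1540, f'=6765201/2371600, f''=7199/770, x_3 = 96886001/22172920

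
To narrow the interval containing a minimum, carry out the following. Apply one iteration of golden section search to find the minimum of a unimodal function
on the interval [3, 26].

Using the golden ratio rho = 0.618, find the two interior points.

Golden section search on [3, 26].
Golden ratio rho = 0.618 (approx).
Interior points:
  x_1 = 3 + (1-0.618)*23 = 11.7860
  x_2 = 3 + 0.618*23 = 17.2140
Compare f(x_1) and f(x_2) to determine which subinterval to keep.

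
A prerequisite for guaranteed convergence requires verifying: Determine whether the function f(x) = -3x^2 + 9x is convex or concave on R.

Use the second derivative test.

f(x) = -3x^2 + 9x
f'(x) = -6x + 9
f''(x) = -6
Since f''(x) = -6 < 0 for all x, f is concave on R.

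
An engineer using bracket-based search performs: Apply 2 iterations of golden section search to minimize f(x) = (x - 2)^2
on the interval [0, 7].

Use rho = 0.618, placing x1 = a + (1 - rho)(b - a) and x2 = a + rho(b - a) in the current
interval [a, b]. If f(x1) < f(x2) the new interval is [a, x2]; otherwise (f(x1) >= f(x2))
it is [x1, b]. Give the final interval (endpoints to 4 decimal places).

Golden section search for min of f(x) = (x - 2)^2 on [0, 7].
Each step: x1 = a + (1 - rho)(b - a), x2 = a + rho(b - a); if f(x1) < f(x2) keep [a, x2], otherwise keep [x1, b].
Step 1: [0.0000, 7.0000], x1=2.6740 (f=0.4543), x2=4.3260 (f=5.4103); f(x1) < f(x2) => keep [0.0000, 4.3260]
Step 2: [0.0000, 4.3260], x1=1.6525 (f=0.1207), x2=2.6735 (f=0.4536); f(x1) < f(x2) => keep [0.0000, 2.6735]
Final interval: [0.0000, 2.6735]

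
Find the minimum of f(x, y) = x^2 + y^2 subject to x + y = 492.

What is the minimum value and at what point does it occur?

Substitute y = 492 - x into f(x,y) = x^2 + y^2:
g(x) = x^2 + (492 - x)^2 = 2x^2 - 984x + 242064
g'(x) = 4x - 984 = 0  =>  x = 246
y = 492 - 246 = 246
Minimum value = 246^2 + 246^2 = 121032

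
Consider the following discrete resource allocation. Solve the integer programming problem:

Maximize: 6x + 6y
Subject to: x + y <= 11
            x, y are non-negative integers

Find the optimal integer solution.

Objective: 6x + 6y, constraint: x + y <= 11
Coefficient of x is 6 >= coefficient of y is 6, so allocate the entire budget to x.
Optimal: x = 11, y = 0, value = 66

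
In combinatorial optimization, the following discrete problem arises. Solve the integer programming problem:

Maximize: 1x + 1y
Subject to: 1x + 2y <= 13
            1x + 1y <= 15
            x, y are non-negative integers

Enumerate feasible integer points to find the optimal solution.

Constraint 1: 1x + 2y <= 13
Constraint 2: 1x + 1y <= 15
Feasible x range (need y >= 0): 0 <= x <= min(13/1, 15/1) => x in {0, ..., 13}.
Enumerate feasible integer points row by row (the coefficient of y is 1 > 0, so for each x the largest feasible y gives the best value):
  x = 0: y <= min((13 - 1*0)/2, (15 - 1*0)/1) => y in {0, ..., 6}; best 1*0 + 1*6 = 6
  x = 1: y <= min((13 - 1*1)/2, (15 - 1*1)/1) => y in {0, ..., 6}; best 1*1 + 1*6 = 7
  x = 2: y <= min((13 - 1*2)/2, (15 - 1*2)/1) => y in {0, ..., 5}; best 1*2 + 1*5 = 7
  x = 3: y <= min((13 - 1*3)/2, (15 - 1*3)/1) => y in {0, ..., 5}; best 1*3 + 1*5 = 8
  x = 4: y <= min((13 - 1*4)/2, (15 - 1*4)/1) => y in {0, ..., 4}; best 1*4 + 1*4 = 8
  x = 5: y <= min((13 - 1*5)/2, (15 - 1*5)/1) => y in {0, ..., 4}; best 1*5 + 1*4 = 9
  x = 6: y <= min((13 - 1*6)/2, (15 - 1*6)/1) => y in {0, ..., 3}; best 1*6 + 1*3 = 9
  x = 7: y <= min((13 - 1*7)/2, (15 - 1*7)/1) => y in {0, ..., 3}; best 1*7 + 1*3 = 10
  x = 8: y <= min((13 - 1*8)/2, (15 - 1*8)/1) => y in {0, ..., 2}; best 1*8 + 1*2 = 10
  x = 9: y <= min((13 - 1*9)/2, (15 - 1*9)/1) => y in {0, ..., 2}; best 1*9 + 1*2 = 11
  x = 10: y <= min((13 - 1*10)/2, (15 - 1*10)/1) => y in {0, ..., 1}; best 1*10 + 1*1 = 11
  x = 11: y <= min((13 - 1*11)/2, (15 - 1*11)/1) => y in {0, ..., 1}; best 1*11 + 1*1 = 12
  x = 12: y <= min((13 - 1*12)/2, (15 - 1*12)/1) => y in {0}; best 1*12 + 1*0 = 12
  x = 13: y <= min((13 - 1*13)/2, (15 - 1*13)/1) => y in {0}; best 1*13 + 1*0 = 13
The maximum 1x + 1y = 13 is achieved at x = 13, y = 0.
Check: 1*13 + 2*0 = 13 <= 13 and 1*13 + 1*0 = 13 <= 15.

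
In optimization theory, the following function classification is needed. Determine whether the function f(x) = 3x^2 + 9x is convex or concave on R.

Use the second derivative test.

f(x) = 3x^2 + 9x
f'(x) = 6x + 9
f''(x) = 6
Since f''(x) = 6 > 0 for all x, f is convex on R.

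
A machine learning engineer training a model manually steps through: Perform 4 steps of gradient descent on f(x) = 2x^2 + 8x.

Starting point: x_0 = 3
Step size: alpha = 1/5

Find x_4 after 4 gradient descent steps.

f(x) = 2x^2 + 8x, f'(x) = 4x + (8)
Step 1: f'(3) = 20, x_1 = 3 - 1/5 * 20 = -1
Step 2: f'(-1) = 4, x_2 = -1 - 1/5 * 4 = -9/5
Step 3: f'(-9/5) = 4/5, x_3 = -9/5 - 1/5 * 4/5 = -49/25
Step 4: f'(-49/25) = 4/25, x_4 = -49/25 - 1/5 * 4/25 = -249/125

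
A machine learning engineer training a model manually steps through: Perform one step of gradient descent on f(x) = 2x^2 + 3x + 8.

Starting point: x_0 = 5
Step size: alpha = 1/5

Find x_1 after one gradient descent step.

f(x) = 2x^2 + 3x + 8
f'(x) = 4x + 3
f'(5) = 4*5 + (3) = 23
x_1 = x_0 - alpha * f'(x_0) = 5 - 1/5 * 23 = 2/5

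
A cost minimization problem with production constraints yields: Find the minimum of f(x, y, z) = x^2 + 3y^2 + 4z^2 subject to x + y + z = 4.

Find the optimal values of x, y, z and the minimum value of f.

Using Lagrange multipliers on f = x^2 + 3y^2 + 4z^2 with constraint x + y + z = 4:
Conditions: 2*1*x = lambda, 2*3*y = lambda, 2*4*z = lambda
So x = lambda/2, y = lambda/6, z = lambda/8
Substituting into constraint: lambda * (19/24) = 4
lambda = 96/19
x = 48/19, y = 16/19, z = 12/19
Minimum value = 192/19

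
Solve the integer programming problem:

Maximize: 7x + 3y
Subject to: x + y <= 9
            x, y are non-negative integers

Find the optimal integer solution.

Objective: 7x + 3y, constraint: x + y <= 9
Coefficient of x is 7 >= coefficient of y is 3, so allocate the entire budget to x.
Optimal: x = 9, y = 0, value = 63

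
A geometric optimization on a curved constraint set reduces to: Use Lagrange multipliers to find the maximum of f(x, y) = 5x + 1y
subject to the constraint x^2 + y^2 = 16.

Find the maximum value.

Set up Lagrange conditions: grad f = lambda * grad g
  5 = 2*lambda*x
  1 = 2*lambda*y
From these: x/y = 5/1, so x = 5t, y = 1t for some t.
Substitute into constraint: (5t)^2 + (1t)^2 = 16
  t^2 * 26 = 16
  t = sqrt(16/26)
Maximum = 5*x + 1*y = (5^2 + 1^2)*t = 26 * sqrt(16/26) = sqrt(416)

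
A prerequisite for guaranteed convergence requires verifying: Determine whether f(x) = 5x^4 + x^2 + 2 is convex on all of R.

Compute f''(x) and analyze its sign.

f(x) = 5x^4 + x^2 + 2
f'(x) = 20x^3 + 2x
f''(x) = 60x^2 + 2
f''(x) = 60x^2 + 2 >= 2 > 0 for all x
Therefore, f is convex on R.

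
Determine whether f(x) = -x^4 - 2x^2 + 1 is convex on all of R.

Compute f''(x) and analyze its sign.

f(x) = -x^4 - 2x^2 + 1
f'(x) = -4x^3 + -4x
f''(x) = -12x^2 + -4
f''(x) = -12x^2 + -4 <= -4 < 0 for all x
Therefore, f is concave on R.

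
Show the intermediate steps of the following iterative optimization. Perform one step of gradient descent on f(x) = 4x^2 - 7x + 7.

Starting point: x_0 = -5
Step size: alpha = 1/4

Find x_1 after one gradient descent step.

f(x) = 4x^2 - 7x + 7
f'(x) = 8x - 7
f'(-5) = 8*-5 + (-7) = -47
x_1 = x_0 - alpha * f'(x_0) = -5 - 1/4 * -47 = 27/4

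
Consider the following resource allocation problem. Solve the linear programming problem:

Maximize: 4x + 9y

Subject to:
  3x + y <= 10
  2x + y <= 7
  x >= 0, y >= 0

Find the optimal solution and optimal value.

Feasible vertices: (0, 0), (0, 7), (3, 1), (10/3, 0)
Objective 4x + 9y at each:
  (0, 0): 0
  (0, 7): 63
  (3, 1): 21
  (10/3, 0): 40/3
Maximum is 63 at (0, 7).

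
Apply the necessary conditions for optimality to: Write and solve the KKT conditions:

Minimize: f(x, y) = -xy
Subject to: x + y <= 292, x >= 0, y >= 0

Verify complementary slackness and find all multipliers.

Problem: min -xy s.t. x + y <= 292 (multiplier lambda), x >= 0 (mu_x), y >= 0 (mu_y)
KKT stationarity: -y + lambda - mu_x = 0, -x + lambda - mu_y = 0, with lambda, mu_x, mu_y >= 0
Complementary slackness: lambda*(x + y - 292) = 0, mu_x*x = 0, mu_y*y = 0
If lambda = 0: y = -mu_x <= 0 and x = -mu_y <= 0 force x = y = 0 with f = 0; but x = y = 146 is feasible with f = -21316 < 0, so this is not the minimum. Hence lambda > 0 and x + y = 292.
Try x > 0, y > 0 (so mu_x = mu_y = 0): y = lambda, x = lambda => x = y = lambda
x + y = 292 => 2*lambda = 292 => lambda = 146
x* = y* = 146 > 0, consistent with mu_x = mu_y = 0.
(Any feasible point with x = 0 or y = 0 has f = 0 > -21316, so the minimum is not on those boundaries.)
min(-xy) = -21316 (i.e. max xy = 21316)
Multipliers: lambda = 146, mu_x = 0, mu_y = 0
Complementary slackness: lambda*(x + y - 292) = 146*(146 + 146 - 292) = 0, mu_x*x = 0*146 = 0, mu_y*y = 0*146 = 0. Satisfied.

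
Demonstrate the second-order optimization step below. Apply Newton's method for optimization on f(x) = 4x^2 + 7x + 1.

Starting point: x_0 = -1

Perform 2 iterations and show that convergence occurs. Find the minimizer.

f(x) = 4x^2 + 7x + 1, f'(x) = 8x + (7), f''(x) = 8
Step 1: f'(-1) = -1, x_1 = -1 - -1/8 = -7/8
Step 2: f'(-7/8) = 0, x_2 = -7/8 (converged)
Newton's method converges in 1 step for quadratics.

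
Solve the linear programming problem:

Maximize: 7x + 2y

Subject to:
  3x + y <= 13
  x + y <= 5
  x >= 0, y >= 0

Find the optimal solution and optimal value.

Feasible vertices: (0, 0), (0, 5), (4, 1), (13/3, 0)
Objective 7x + 2y at each:
  (0, 0): 0
  (0, 5): 10
  (4, 1): 30
  (13/3, 0): 91/3
Maximum is 91/3 at (13/3, 0).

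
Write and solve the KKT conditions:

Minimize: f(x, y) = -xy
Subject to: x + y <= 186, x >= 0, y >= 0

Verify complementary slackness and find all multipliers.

Problem: min -xy s.t. x + y <= 186 (multiplier lambda), x >= 0 (mu_x), y >= 0 (mu_y)
KKT stationarity: -y + lambda - mu_x = 0, -x + lambda - mu_y = 0, with lambda, mu_x, mu_y >= 0
Complementary slackness: lambda*(x + y - 186) = 0, mu_x*x = 0, mu_y*y = 0
If lambda = 0: y = -mu_x <= 0 and x = -mu_y <= 0 force x = y = 0 with f = 0; but x = y = 93 is feasible with f = -8649 < 0, so this is not the minimum. Hence lambda > 0 and x + y = 186.
Try x > 0, y > 0 (so mu_x = mu_y = 0): y = lambda, x = lambda => x = y = lambda
x + y = 186 => 2*lambda = 186 => lambda = 93
x* = y* = 93 > 0, consistent with mu_x = mu_y = 0.
(Any feasible point with x = 0 or y = 0 has f = 0 > -8649, so the minimum is not on those boundaries.)
min(-xy) = -8649 (i.e. max xy = 8649)
Multipliers: lambda = 93, mu_x = 0, mu_y = 0
Complementary slackness: lambda*(x + y - 186) = 93*(93 + 93 - 186) = 0, mu_x*x = 0*93 = 0, mu_y*y = 0*93 = 0. Satisfied.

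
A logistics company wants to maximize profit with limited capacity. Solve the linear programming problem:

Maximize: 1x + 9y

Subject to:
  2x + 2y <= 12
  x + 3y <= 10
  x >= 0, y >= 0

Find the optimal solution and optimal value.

Feasible vertices: (0, 0), (0, 10/3), (4, 2), (6, 0)
Objective 1x + 9y at each:
  (0, 0): 0
  (0, 10/3): 30
  (4, 2): 22
  (6, 0): 6
Maximum is 30 at (0, 10/3).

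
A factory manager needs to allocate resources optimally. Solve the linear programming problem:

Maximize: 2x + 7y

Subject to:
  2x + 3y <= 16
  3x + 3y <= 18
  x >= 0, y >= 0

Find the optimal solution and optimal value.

Feasible vertices: (0, 0), (0, 16/3), (2, 4), (6, 0)
Objective 2x + 7y at each:
  (0, 0): 0
  (0, 16/3): 112/3
  (2, 4): 32
  (6, 0): 12
Maximum is 112/3 at (0, 16/3).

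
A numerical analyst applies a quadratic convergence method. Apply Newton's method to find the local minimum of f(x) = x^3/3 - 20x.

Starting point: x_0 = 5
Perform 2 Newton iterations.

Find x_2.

f(x) = x^3/3 - 20x
f'(x) = x^2 - 20, f''(x) = 2x
Newton update: x_{n+1} = x_n - (x_n^2 - 20)/(2*x_n)
Step 1: x_0 = 5, f'=5, f''=10, x_1 = 9/2
Step 2: x_1 = 9/2, f'=1/4, f''=9, x_2 = 161/36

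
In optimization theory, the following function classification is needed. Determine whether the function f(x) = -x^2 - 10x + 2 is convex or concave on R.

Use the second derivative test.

f(x) = -x^2 - 10x + 2
f'(x) = -2x - 10
f''(x) = -2
Since f''(x) = -2 < 0 for all x, f is concave on R.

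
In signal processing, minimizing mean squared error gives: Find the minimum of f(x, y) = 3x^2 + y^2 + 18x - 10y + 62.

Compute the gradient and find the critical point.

f(x,y) = 3x^2 + y^2 + 18x - 10y + 62
df/dx = 6x + (18) = 0  =>  x = -3
df/dy = 2y + (-10) = 0  =>  y = 5
f(-3, 5) = 3*(-3)^2 + 1*(5)^2 + 18*(-3) + -10*(5) + 62 = 10
Hessian is diagonal with entries 6, 2 > 0, so this is a minimum.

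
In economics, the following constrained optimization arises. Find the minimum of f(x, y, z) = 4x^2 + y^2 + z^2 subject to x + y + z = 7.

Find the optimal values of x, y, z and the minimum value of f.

Using Lagrange multipliers on f = 4x^2 + y^2 + z^2 with constraint x + y + z = 7:
Conditions: 2*4*x = lambda, 2*1*y = lambda, 2*1*z = lambda
So x = lambda/8, y = lambda/2, z = lambda/2
Substituting into constraint: lambda * (9/8) = 7
lambda = 56/9
x = 7/9, y = 28/9, z = 28/9
Minimum value = 196/9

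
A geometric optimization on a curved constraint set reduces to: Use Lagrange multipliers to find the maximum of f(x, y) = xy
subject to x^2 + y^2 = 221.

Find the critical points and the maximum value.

Lagrange conditions: y = 2*lambda*x and x = 2*lambda*y
If x = 0 then y = 0, violating the constraint, so x, y != 0.
Dividing: y/x = x/y => x^2 = y^2 => y = x or y = -x
Constraint: 2x^2 = 221 => x^2 = 221/2 => x = +/-sqrt(221/2)
Critical points: (sqrt(221/2), sqrt(221/2)), (-sqrt(221/2), -sqrt(221/2)), (sqrt(221/2), -sqrt(221/2)), (-sqrt(221/2), sqrt(221/2))
  y = x:  xy = x^2 = 221/2  at (sqrt(221/2), sqrt(221/2)) and (-sqrt(221/2), -sqrt(221/2))
  y = -x: xy = -x^2 = -221/2 at (sqrt(221/2), -sqrt(221/2)) and (-sqrt(221/2), sqrt(221/2))
Maximum xy = 221/2 at (sqrt(221/2), sqrt(221/2)) and (-sqrt(221/2), -sqrt(221/2))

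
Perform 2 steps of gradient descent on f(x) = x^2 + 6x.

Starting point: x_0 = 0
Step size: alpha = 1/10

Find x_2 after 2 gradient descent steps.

f(x) = x^2 + 6x, f'(x) = 2x + (6)
Step 1: f'(0) = 6, x_1 = 0 - 1/10 * 6 = -3/5
Step 2: f'(-3/5) = 24/5, x_2 = -3/5 - 1/10 * 24/5 = -27/25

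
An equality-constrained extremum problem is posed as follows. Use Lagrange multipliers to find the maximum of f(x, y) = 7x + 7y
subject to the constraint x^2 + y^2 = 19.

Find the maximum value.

Set up Lagrange conditions: grad f = lambda * grad g
  7 = 2*lambda*x
  7 = 2*lambda*y
From these: x/y = 7/7, so x = 7t, y = 7t for some t.
Substitute into constraint: (7t)^2 + (7t)^2 = 19
  t^2 * 98 = 19
  t = sqrt(19/98)
Maximum = 7*x + 7*y = (7^2 + 7^2)*t = 98 * sqrt(19/98) = sqrt(1862)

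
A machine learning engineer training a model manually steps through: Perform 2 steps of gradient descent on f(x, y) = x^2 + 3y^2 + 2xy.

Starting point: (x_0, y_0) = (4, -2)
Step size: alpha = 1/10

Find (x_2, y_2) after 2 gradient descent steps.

f(x,y) = x^2 + 3y^2 + 2xy
grad_x = 2x + 2y, grad_y = 6y + 2x
Step 1: grad = (4, -4), (18/5, -8/5)
Step 2: grad = (4, -12/5), (16/5, -34/25)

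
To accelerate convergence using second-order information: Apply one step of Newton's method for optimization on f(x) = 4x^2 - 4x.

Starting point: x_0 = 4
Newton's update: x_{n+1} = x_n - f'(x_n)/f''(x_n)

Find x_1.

f(x) = 4x^2 - 4x
f'(x) = 8x + (-4), f''(x) = 8
Newton step: x_1 = x_0 - f'(x_0)/f''(x_0)
f'(4) = 28
x_1 = 4 - 28/8 = 1/2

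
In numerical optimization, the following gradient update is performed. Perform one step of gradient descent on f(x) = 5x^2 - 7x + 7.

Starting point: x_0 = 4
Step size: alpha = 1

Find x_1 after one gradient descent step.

f(x) = 5x^2 - 7x + 7
f'(x) = 10x - 7
f'(4) = 10*4 + (-7) = 33
x_1 = x_0 - alpha * f'(x_0) = 4 - 1 * 33 = -29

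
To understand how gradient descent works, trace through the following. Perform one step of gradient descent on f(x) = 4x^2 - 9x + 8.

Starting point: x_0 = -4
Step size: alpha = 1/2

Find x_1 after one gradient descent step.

f(x) = 4x^2 - 9x + 8
f'(x) = 8x - 9
f'(-4) = 8*-4 + (-9) = -41
x_1 = x_0 - alpha * f'(x_0) = -4 - 1/2 * -41 = 33/2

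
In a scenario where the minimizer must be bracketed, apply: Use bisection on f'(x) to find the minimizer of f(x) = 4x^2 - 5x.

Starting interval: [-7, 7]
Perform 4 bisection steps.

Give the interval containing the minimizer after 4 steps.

Finding critical point of f(x) = 4x^2 - 5x using bisection on f'(x) = 8x + -5.
f'(x) = 0 when x = 5/8.
Starting interval: [-7, 7]
Step 1: mid = 0, f'(mid) = -5, new interval = [0, 7]
Step 2: mid = 7/2, f'(mid) = 23, new interval = [0, 7/2]
Step 3: mid = 7/4, f'(mid) = 9, new interval = [0, 7/4]
Step 4: mid = 7/8, f'(mid) = 2, new interval = [0, 7/8]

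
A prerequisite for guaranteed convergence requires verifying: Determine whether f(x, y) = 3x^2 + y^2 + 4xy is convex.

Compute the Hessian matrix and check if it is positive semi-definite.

f(x,y) = 3x^2 + y^2 + 4xy
Hessian H = [[6, 4], [4, 2]]
trace(H) = 8, det(H) = -4
Eigenvalues: (8 +/- sqrt(80)) / 2 = 8.472, -0.4721
Since not both eigenvalues positive, f is neither convex nor concave.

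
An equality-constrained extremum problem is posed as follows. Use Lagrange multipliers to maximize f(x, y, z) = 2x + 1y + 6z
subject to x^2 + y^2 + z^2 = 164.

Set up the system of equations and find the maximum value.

Lagrange conditions: 2 = 2*lambda*x, 1 = 2*lambda*y, 6 = 2*lambda*z
So x:2 = y:1 = z:6, i.e. x = 2t, y = 1t, z = 6t
Constraint: t^2*(2^2 + 1^2 + 6^2) = 164
  t^2 * 41 = 164  =>  t = sqrt(4)
Maximum = 2*2t + 1*1t + 6*6t = 41*sqrt(4) = 82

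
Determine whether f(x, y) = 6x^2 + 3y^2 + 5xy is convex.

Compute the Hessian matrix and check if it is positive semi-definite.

f(x,y) = 6x^2 + 3y^2 + 5xy
Hessian H = [[12, 5], [5, 6]]
trace(H) = 18, det(H) = 47
Eigenvalues: (18 +/- sqrt(136)) / 2 = 14.83, 3.169
Since both eigenvalues > 0, f is convex.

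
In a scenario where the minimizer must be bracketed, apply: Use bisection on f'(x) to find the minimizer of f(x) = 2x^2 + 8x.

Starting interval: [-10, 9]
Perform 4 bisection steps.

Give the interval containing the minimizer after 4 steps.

Finding critical point of f(x) = 2x^2 + 8x using bisection on f'(x) = 4x + 8.
f'(x) = 0 when x = -2.
Starting interval: [-10, 9]
Step 1: mid = -1/2, f'(mid) = 6, new interval = [-10, -1/2]
Step 2: mid = -21/4, f'(mid) = -13, new interval = [-21/4, -1/2]
Step 3: mid = -23/8, f'(mid) = -7/2, new interval = [-23/8, -1/2]
Step 4: mid = -27/16, f'(mid) = 5/4, new interval = [-23/8, -27/16]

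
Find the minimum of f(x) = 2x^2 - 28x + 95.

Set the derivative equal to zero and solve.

f(x) = 2x^2 - 28x + 95
f'(x) = 4x + (-28) = 0
x = 28/4 = 7
f(7) = -3
Since f''(x) = 4 > 0, this is a minimum.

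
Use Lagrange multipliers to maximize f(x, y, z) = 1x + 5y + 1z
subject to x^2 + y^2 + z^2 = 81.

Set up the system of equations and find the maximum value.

Lagrange conditions: 1 = 2*lambda*x, 5 = 2*lambda*y, 1 = 2*lambda*z
So x:1 = y:5 = z:1, i.e. x = 1t, y = 5t, z = 1t
Constraint: t^2*(1^2 + 5^2 + 1^2) = 81
  t^2 * 27 = 81  =>  t = sqrt(3)
Maximum = 1*1t + 5*5t + 1*1t = 27*sqrt(3) = sqrt(2187)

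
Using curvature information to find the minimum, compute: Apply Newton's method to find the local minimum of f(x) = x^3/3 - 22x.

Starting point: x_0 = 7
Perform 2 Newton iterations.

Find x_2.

f(x) = x^3/3 - 22x
f'(x) = x^2 - 22, f''(x) = 2x
Newton update: x_{n+1} = x_n - (x_n^2 - 22)/(2*x_n)
Step 1: x_0 = 7, f'=27, f''=14, x_1 = 71/14
Step 2: x_1 = 71/14, f'=729/196, f''=71/7, x_2 = 9353/1988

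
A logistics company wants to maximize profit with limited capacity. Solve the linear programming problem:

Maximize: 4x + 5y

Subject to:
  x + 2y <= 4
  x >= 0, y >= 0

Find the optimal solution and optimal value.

The feasible region has vertices at [(0, 0), (4, 0), (0, 2)].
Checking objective 4x + 5y at each vertex:
  (0, 0): 4*0 + 5*0 = 0
  (4, 0): 4*4 + 5*0 = 16
  (0, 2): 4*0 + 5*2 = 10
Maximum is 16 at (4, 0).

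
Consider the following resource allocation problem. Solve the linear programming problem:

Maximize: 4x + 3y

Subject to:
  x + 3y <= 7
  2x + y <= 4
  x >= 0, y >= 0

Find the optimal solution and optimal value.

Feasible vertices: (0, 0), (0, 7/3), (1, 2), (2, 0)
Objective 4x + 3y at each:
  (0, 0): 0
  (0, 7/3): 7
  (1, 2): 10
  (2, 0): 8
Maximum is 10 at (1, 2).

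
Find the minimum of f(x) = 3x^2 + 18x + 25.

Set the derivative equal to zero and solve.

f(x) = 3x^2 + 18x + 25
f'(x) = 6x + (18) = 0
x = -18/6 = -3
f(-3) = -2
Since f''(x) = 6 > 0, this is a minimum.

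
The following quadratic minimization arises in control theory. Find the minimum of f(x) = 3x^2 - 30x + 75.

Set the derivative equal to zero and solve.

f(x) = 3x^2 - 30x + 75
f'(x) = 6x + (-30) = 0
x = 30/6 = 5
f(5) = 0
Since f''(x) = 6 > 0, this is a minimum.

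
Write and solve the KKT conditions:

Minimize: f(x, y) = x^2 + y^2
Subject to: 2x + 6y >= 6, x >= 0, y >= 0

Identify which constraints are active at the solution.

KKT conditions for min x^2 + y^2 s.t. 2x + 6y >= 6, x >= 0, y >= 0:
Stationarity: 2x = mu*2 + mu_x, 2y = mu*6 + mu_y, with mu, mu_x, mu_y >= 0
Complementary slackness: mu*(2x + 6y - 6) = 0, mu_x*x = 0, mu_y*y = 0
(0, 0) is infeasible (2*0 + 6*0 < 6), so if mu = 0 stationarity would force x = mu_x/2 >= 0, y = mu_y/2 >= 0 with mu_x*x = mu_y*y = 0, i.e. x = y = 0: contradiction. Hence mu > 0 and 2x + 6y = 6 is active.
Try x > 0, y > 0 (so mu_x = mu_y = 0): x = 2*mu/2, y = 6*mu/2
Substitute: 2*(2*mu/2) + 6*(6*mu/2) = 6
  mu*40/2 = 6 => mu = 3/10
x* = 3/10 > 0, y* = 9/10 > 0, consistent with mu_x = mu_y = 0.
f is convex and the constraints are linear, so this KKT point is the global minimum.
f* = 9/10
Active constraints: 2x + 6y >= 6 (holds with equality, mu = 3/10 > 0); x >= 0 and y >= 0 are inactive (mu_x = mu_y = 0).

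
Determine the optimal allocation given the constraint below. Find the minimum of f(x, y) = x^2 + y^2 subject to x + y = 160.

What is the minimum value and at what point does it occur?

Substitute y = 160 - x into f(x,y) = x^2 + y^2:
g(x) = x^2 + (160 - x)^2 = 2x^2 - 320x + 25600
g'(x) = 4x - 320 = 0  =>  x = 80
y = 160 - 80 = 80
Minimum value = 80^2 + 80^2 = 12800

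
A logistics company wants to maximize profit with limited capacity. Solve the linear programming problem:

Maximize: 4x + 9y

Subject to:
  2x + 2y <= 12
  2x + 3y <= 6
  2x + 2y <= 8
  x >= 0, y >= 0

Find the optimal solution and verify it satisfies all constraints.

Feasible vertices: (0, 0), (0, 2), (3, 0)
Objective 4x + 9y at each vertex:
  (0, 0): 0
  (0, 2): 18
  (3, 0): 12
Maximum is 18 at (0, 2).
Verify constraints at (x, y) = (0, 2):
  2*0 + 2*2 = 4 <= 12
  2*0 + 3*2 = 6 <= 6 (active)
  2*0 + 2*2 = 4 <= 8
  x = 0 >= 0, y = 2 >= 0. All constraints satisfied.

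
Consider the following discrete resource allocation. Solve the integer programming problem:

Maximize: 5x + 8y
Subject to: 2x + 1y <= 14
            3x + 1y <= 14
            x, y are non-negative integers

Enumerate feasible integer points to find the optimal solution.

Constraint 1: 2x + 1y <= 14
Constraint 2: 3x + 1y <= 14
Feasible x range (need y >= 0): 0 <= x <= min(14/2, 14/3) => x in {0, ..., 4}.
Enumerate feasible integer points row by row (the coefficient of y is 8 > 0, so for each x the largest feasible y gives the best value):
  x = 0: y <= min((14 - 2*0)/1, (14 - 3*0)/1) => y in {0, ..., 14}; best 5*0 + 8*14 = 112
  x = 1: y <= min((14 - 2*1)/1, (14 - 3*1)/1) => y in {0, ..., 11}; best 5*1 + 8*11 = 93
  x = 2: y <= min((14 - 2*2)/1, (14 - 3*2)/1) => y in {0, ..., 8}; best 5*2 + 8*8 = 74
  x = 3: y <= min((14 - 2*3)/1, (14 - 3*3)/1) => y in {0, ..., 5}; best 5*3 + 8*5 = 55
  x = 4: y <= min((14 - 2*4)/1, (14 - 3*4)/1) => y in {0, ..., 2}; best 5*4 + 8*2 = 36
The maximum 5x + 8y = 112 is achieved at x = 0, y = 14.
Check: 2*0 + 1*14 = 14 <= 14 and 3*0 + 1*14 = 14 <= 14.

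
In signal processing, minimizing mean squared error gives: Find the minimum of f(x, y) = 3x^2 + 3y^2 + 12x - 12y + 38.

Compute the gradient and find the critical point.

f(x,y) = 3x^2 + 3y^2 + 12x - 12y + 38
df/dx = 6x + (12) = 0  =>  x = -2
df/dy = 6y + (-12) = 0  =>  y = 2
f(-2, 2) = 3*(-2)^2 + 3*(2)^2 + 12*(-2) + -12*(2) + 38 = 14
Hessian is diagonal with entries 6, 6 > 0, so this is a minimum.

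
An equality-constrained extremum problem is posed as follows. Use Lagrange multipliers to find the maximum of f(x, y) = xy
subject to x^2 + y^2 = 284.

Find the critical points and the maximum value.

Lagrange conditions: y = 2*lambda*x and x = 2*lambda*y
If x = 0 then y = 0, violating the constraint, so x, y != 0.
Dividing: y/x = x/y => x^2 = y^2 => y = x or y = -x
Constraint: 2x^2 = 284 => x^2 = 142 => x = +/-sqrt(142)
Critical points: (sqrt(142), sqrt(142)), (-sqrt(142), -sqrt(142)), (sqrt(142), -sqrt(142)), (-sqrt(142), sqrt(142))
  y = x:  xy = x^2 = 142  at (sqrt(142), sqrt(142)) and (-sqrt(142), -sqrt(142))
  y = -x: xy = -x^2 = -142 at (sqrt(142), -sqrt(142)) and (-sqrt(142), sqrt(142))
Maximum xy = 142 at (sqrt(142), sqrt(142)) and (-sqrt(142), -sqrt(142))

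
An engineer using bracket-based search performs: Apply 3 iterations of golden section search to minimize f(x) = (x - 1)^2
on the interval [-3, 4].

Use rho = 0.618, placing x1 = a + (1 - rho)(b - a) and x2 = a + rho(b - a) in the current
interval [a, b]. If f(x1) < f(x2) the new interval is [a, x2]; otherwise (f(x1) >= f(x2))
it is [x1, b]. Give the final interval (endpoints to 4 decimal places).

Golden section search for min of f(x) = (x - 1)^2 on [-3, 4].
Each step: x1 = a + (1 - rho)(b - a), x2 = a + rho(b - a); if f(x1) < f(x2) keep [a, x2], otherwise keep [x1, b].
Step 1: [-3.0000, 4.0000], x1=-0.3260 (f=1.7583), x2=1.3260 (f=0.1063); f(x1) > f(x2) => keep [-0.3260, 4.0000]
Step 2: [-0.3260, 4.0000], x1=1.3265 (f=0.1066), x2=2.3475 (f=1.8157); f(x1) < f(x2) => keep [-0.3260, 2.3475]
Step 3: [-0.3260, 2.3475], x1=0.6953 (f=0.0929), x2=1.3262 (f=0.1064); f(x1) < f(x2) => keep [-0.3260, 1.3262]
Final interval: [-0.3260, 1.3262]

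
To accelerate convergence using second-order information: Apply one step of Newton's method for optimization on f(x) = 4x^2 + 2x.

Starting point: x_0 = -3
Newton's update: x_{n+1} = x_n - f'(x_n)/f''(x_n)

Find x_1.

f(x) = 4x^2 + 2x
f'(x) = 8x + (2), f''(x) = 8
Newton step: x_1 = x_0 - f'(x_0)/f''(x_0)
f'(-3) = -22
x_1 = -3 - -22/8 = -1/4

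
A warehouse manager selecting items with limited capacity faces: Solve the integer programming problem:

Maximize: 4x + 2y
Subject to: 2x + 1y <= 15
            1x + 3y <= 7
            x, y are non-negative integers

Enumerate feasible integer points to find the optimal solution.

Constraint 1: 2x + 1y <= 15
Constraint 2: 1x + 3y <= 7
Feasible x range (need y >= 0): 0 <= x <= min(15/2, 7/1) => x in {0, ..., 7}.
Enumerate feasible integer points row by row (the coefficient of y is 2 > 0, so for each x the largest feasible y gives the best value):
  x = 0: y <= min((15 - 2*0)/1, (7 - 1*0)/3) => y in {0, ..., 2}; best 4*0 + 2*2 = 4
  x = 1: y <= min((15 - 2*1)/1, (7 - 1*1)/3) => y in {0, ..., 2}; best 4*1 + 2*2 = 8
  x = 2: y <= min((15 - 2*2)/1, (7 - 1*2)/3) => y in {0, ..., 1}; best 4*2 + 2*1 = 10
  x = 3: y <= min((15 - 2*3)/1, (7 - 1*3)/3) => y in {0, ..., 1}; best 4*3 + 2*1 = 14
  x = 4: y <= min((15 - 2*4)/1, (7 - 1*4)/3) => y in {0, ..., 1}; best 4*4 + 2*1 = 18
  x = 5: y <= min((15 - 2*5)/1, (7 - 1*5)/3) => y in {0}; best 4*5 + 2*0 = 20
  x = 6: y <= min((15 - 2*6)/1, (7 - 1*6)/3) => y in {0}; best 4*6 + 2*0 = 24
  x = 7: y <= min((15 - 2*7)/1, (7 - 1*7)/3) => y in {0}; best 4*7 + 2*0 = 28
The maximum 4x + 2y = 28 is achieved at x = 7, y = 0.
Check: 2*7 + 1*0 = 14 <= 15 and 1*7 + 3*0 = 7 <= 7.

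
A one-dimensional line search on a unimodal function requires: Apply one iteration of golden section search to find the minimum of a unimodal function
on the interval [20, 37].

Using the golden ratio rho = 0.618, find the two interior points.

Golden section search on [20, 37].
Golden ratio rho = 0.618 (approx).
Interior points:
  x_1 = 20 + (1-0.618)*17 = 26.4940
  x_2 = 20 + 0.618*17 = 30.5060
Compare f(x_1) and f(x_2) to determine which subinterval to keep.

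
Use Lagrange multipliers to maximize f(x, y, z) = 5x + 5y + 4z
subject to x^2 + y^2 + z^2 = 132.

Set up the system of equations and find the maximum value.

Lagrange conditions: 5 = 2*lambda*x, 5 = 2*lambda*y, 4 = 2*lambda*z
So x:5 = y:5 = z:4, i.e. x = 5t, y = 5t, z = 4t
Constraint: t^2*(5^2 + 5^2 + 4^2) = 132
  t^2 * 66 = 132  =>  t = sqrt(2)
Maximum = 5*5t + 5*5t + 4*4t = 66*sqrt(2) = sqrt(8712)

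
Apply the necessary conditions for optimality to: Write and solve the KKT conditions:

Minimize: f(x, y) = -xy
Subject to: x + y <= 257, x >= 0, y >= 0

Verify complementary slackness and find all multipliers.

Problem: min -xy s.t. x + y <= 257 (multiplier lambda), x >= 0 (mu_x), y >= 0 (mu_y)
KKT stationarity: -y + lambda - mu_x = 0, -x + lambda - mu_y = 0, with lambda, mu_x, mu_y >= 0
Complementary slackness: lambda*(x + y - 257) = 0, mu_x*x = 0, mu_y*y = 0
If lambda = 0: y = -mu_x <= 0 and x = -mu_y <= 0 force x = y = 0 with f = 0; but x = y = 257/2 is feasible with f = -66049/4 < 0, so this is not the minimum. Hence lambda > 0 and x + y = 257.
Try x > 0, y > 0 (so mu_x = mu_y = 0): y = lambda, x = lambda => x = y = lambda
x + y = 257 => 2*lambda = 257 => lambda = 257/2
x* = y* = 257/2 > 0, consistent with mu_x = mu_y = 0.
(Any feasible point with x = 0 or y = 0 has f = 0 > -66049/4, so the minimum is not on those boundaries.)
min(-xy) = -66049/4 (i.e. max xy = 66049/4)
Multipliers: lambda = 257/2, mu_x = 0, mu_y = 0
Complementary slackness: lambda*(x + y - 257) = 257/2*(257/2 + 257/2 - 257) = 0, mu_x*x = 0*257/2 = 0, mu_y*y = 0*257/2 = 0. Satisfied.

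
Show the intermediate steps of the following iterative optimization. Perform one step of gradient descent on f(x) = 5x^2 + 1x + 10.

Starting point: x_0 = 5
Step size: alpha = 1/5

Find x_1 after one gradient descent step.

f(x) = 5x^2 + 1x + 10
f'(x) = 10x + 1
f'(5) = 10*5 + (1) = 51
x_1 = x_0 - alpha * f'(x_0) = 5 - 1/5 * 51 = -26/5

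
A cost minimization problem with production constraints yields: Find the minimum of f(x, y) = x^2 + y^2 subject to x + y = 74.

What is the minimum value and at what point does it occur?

Substitute y = 74 - x into f(x,y) = x^2 + y^2:
g(x) = x^2 + (74 - x)^2 = 2x^2 - 148x + 5476
g'(x) = 4x - 148 = 0  =>  x = 37
y = 74 - 37 = 37
Minimum value = 37^2 + 37^2 = 2738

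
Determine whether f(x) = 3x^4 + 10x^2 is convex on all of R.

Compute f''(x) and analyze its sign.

f(x) = 3x^4 + 10x^2
f'(x) = 12x^3 + 20x
f''(x) = 36x^2 + 20
f''(x) = 36x^2 + 20 >= 20 > 0 for all x
Therefore, f is convex on R.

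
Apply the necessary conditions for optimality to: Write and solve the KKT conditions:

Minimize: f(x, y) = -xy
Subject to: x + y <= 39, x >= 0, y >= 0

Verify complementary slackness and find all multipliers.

Problem: min -xy s.t. x + y <= 39 (multiplier lambda), x >= 0 (mu_x), y >= 0 (mu_y)
KKT stationarity: -y + lambda - mu_x = 0, -x + lambda - mu_y = 0, with lambda, mu_x, mu_y >= 0
Complementary slackness: lambda*(x + y - 39) = 0, mu_x*x = 0, mu_y*y = 0
If lambda = 0: y = -mu_x <= 0 and x = -mu_y <= 0 force x = y = 0 with f = 0; but x = y = 39/2 is feasible with f = -1521/4 < 0, so this is not the minimum. Hence lambda > 0 and x + y = 39.
Try x > 0, y > 0 (so mu_x = mu_y = 0): y = lambda, x = lambda => x = y = lambda
x + y = 39 => 2*lambda = 39 => lambda = 39/2
x* = y* = 39/2 > 0, consistent with mu_x = mu_y = 0.
(Any feasible point with x = 0 or y = 0 has f = 0 > -1521/4, so the minimum is not on those boundaries.)
min(-xy) = -1521/4 (i.e. max xy = 1521/4)
Multipliers: lambda = 39/2, mu_x = 0, mu_y = 0
Complementary slackness: lambda*(x + y - 39) = 39/2*(39/2 + 39/2 - 39) = 0, mu_x*x = 0*39/2 = 0, mu_y*y = 0*39/2 = 0. Satisfied.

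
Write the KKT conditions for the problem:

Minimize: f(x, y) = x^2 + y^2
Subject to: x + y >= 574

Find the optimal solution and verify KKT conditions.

KKT conditions for min x^2 + y^2 s.t. x + y >= 574:
Stationarity: 2x = mu, 2y = mu
So x = y = mu/2.
Complementary slackness: mu*(x + y - 574) = 0
Primal feasibility: x + y >= 574; dual feasibility: mu >= 0
If mu = 0 then x = y = 0, but 0 + 0 < 574 is infeasible, so the constraint is active.
Constraint active: x + y = 2*(mu/2) = 574 => mu = 574
x = y = 287, f = 164738
Verify: stationarity 2*287 = 574 = mu; primal 287 + 287 = 574 >= 574; dual mu = 574 >= 0; complementary slackness 574*(574 - 574) = 0. All KKT conditions hold.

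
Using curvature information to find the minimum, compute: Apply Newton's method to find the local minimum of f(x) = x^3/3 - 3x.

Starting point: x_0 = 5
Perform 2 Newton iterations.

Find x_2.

f(x) = x^3/3 - 3x
f'(x) = x^2 - 3, f''(x) = 2x
Newton update: x_{n+1} = x_n - (x_n^2 - 3)/(2*x_n)
Step 1: x_0 = 5, f'=22, f''=10, x_1 = 14/5
Step 2: x_1 = 14/5, f'=121/25, f''=28/5, x_2 = 271/140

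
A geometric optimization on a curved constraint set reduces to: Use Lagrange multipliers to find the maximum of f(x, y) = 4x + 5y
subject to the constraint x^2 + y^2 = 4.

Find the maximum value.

Set up Lagrange conditions: grad f = lambda * grad g
  4 = 2*lambda*x
  5 = 2*lambda*y
From these: x/y = 4/5, so x = 4t, y = 5t for some t.
Substitute into constraint: (4t)^2 + (5t)^2 = 4
  t^2 * 41 = 4
  t = sqrt(4/41)
Maximum = 4*x + 5*y = (4^2 + 5^2)*t = 41 * sqrt(4/41) = sqrt(164)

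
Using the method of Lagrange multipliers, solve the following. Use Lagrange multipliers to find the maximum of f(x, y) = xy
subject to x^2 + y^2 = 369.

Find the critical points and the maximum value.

Lagrange conditions: y = 2*lambda*x and x = 2*lambda*y
If x = 0 then y = 0, violating the constraint, so x, y != 0.
Dividing: y/x = x/y => x^2 = y^2 => y = x or y = -x
Constraint: 2x^2 = 369 => x^2 = 369/2 => x = +/-sqrt(369/2)
Critical points: (sqrt(369/2), sqrt(369/2)), (-sqrt(369/2), -sqrt(369/2)), (sqrt(369/2), -sqrt(369/2)), (-sqrt(369/2), sqrt(369/2))
  y = x:  xy = x^2 = 369/2  at (sqrt(369/2), sqrt(369/2)) and (-sqrt(369/2), -sqrt(369/2))
  y = -x: xy = -x^2 = -369/2 at (sqrt(369/2), -sqrt(369/2)) and (-sqrt(369/2), sqrt(369/2))
Maximum xy = 369/2 at (sqrt(369/2), sqrt(369/2)) and (-sqrt(369/2), -sqrt(369/2))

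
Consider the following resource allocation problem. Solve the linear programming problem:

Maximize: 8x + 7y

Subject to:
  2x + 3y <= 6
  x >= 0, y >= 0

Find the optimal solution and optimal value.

The feasible region has vertices at [(0, 0), (3, 0), (0, 2)].
Checking objective 8x + 7y at each vertex:
  (0, 0): 8*0 + 7*0 = 0
  (3, 0): 8*3 + 7*0 = 24
  (0, 2): 8*0 + 7*2 = 14
Maximum is 24 at (3, 0).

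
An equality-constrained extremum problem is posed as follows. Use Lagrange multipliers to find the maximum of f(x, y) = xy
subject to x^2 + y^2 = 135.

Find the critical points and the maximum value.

Lagrange conditions: y = 2*lambda*x and x = 2*lambda*y
If x = 0 then y = 0, violating the constraint, so x, y != 0.
Dividing: y/x = x/y => x^2 = y^2 => y = x or y = -x
Constraint: 2x^2 = 135 => x^2 = 135/2 => x = +/-sqrt(135/2)
Critical points: (sqrt(135/2), sqrt(135/2)), (-sqrt(135/2), -sqrt(135/2)), (sqrt(135/2), -sqrt(135/2)), (-sqrt(135/2), sqrt(135/2))
  y = x:  xy = x^2 = 135/2  at (sqrt(135/2), sqrt(135/2)) and (-sqrt(135/2), -sqrt(135/2))
  y = -x: xy = -x^2 = -135/2 at (sqrt(135/2), -sqrt(135/2)) and (-sqrt(135/2), sqrt(135/2))
Maximum xy = 135/2 at (sqrt(135/2), sqrt(135/2)) and (-sqrt(135/2), -sqrt(135/2))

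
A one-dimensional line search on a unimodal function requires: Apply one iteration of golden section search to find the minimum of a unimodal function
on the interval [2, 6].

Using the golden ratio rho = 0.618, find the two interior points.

Golden section search on [2, 6].
Golden ratio rho = 0.618 (approx).
Interior points:
  x_1 = 2 + (1-0.618)*4 = 3.5280
  x_2 = 2 + 0.618*4 = 4.4720
Compare f(x_1) and f(x_2) to determine which subinterval to keep.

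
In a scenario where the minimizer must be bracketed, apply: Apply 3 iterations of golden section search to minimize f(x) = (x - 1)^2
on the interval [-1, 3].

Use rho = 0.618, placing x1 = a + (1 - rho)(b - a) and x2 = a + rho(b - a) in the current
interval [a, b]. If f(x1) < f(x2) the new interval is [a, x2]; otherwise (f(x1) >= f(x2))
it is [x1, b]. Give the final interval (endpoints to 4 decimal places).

Golden section search for min of f(x) = (x - 1)^2 on [-1, 3].
Each step: x1 = a + (1 - rho)(b - a), x2 = a + rho(b - a); if f(x1) < f(x2) keep [a, x2], otherwise keep [x1, b].
Step 1: [-1.0000, 3.0000], x1=0.5280 (f=0.2228), x2=1.4720 (f=0.2228); f(x1) = f(x2) (tie, not '<') => keep [0.5280, 3.0000]
Step 2: [0.5280, 3.0000], x1=1.4723 (f=0.2231), x2=2.0557 (f=1.1145); f(x1) < f(x2) => keep [0.5280, 2.0557]
Step 3: [0.5280, 2.0557], x1=1.1116 (f=0.0125), x2=1.4721 (f=0.2229); f(x1) < f(x2) => keep [0.5280, 1.4721]
Final interval: [0.5280, 1.4721]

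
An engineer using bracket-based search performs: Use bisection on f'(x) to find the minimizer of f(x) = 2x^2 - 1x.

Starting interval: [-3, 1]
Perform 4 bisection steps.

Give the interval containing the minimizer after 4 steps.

Finding critical point of f(x) = 2x^2 - 1x using bisection on f'(x) = 4x + -1.
f'(x) = 0 when x = 1/4.
Starting interval: [-3, 1]
Step 1: mid = -1, f'(mid) = -5, new interval = [-1, 1]
Step 2: mid = 0, f'(mid) = -1, new interval = [0, 1]
Step 3: mid = 1/2, f'(mid) = 1, new interval = [0, 1/2]
Step 4: mid = 1/4, f'(mid) = 0, new interval = [1/4, 1/4]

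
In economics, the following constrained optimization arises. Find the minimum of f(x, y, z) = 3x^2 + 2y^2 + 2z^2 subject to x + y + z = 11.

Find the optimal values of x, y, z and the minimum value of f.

Using Lagrange multipliers on f = 3x^2 + 2y^2 + 2z^2 with constraint x + y + z = 11:
Conditions: 2*3*x = lambda, 2*2*y = lambda, 2*2*z = lambda
So x = lambda/6, y = lambda/4, z = lambda/4
Substituting into constraint: lambda * (2/3) = 11
lambda = 33/2
x = 11/4, y = 33/8, z = 33/8
Minimum value = 363/4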